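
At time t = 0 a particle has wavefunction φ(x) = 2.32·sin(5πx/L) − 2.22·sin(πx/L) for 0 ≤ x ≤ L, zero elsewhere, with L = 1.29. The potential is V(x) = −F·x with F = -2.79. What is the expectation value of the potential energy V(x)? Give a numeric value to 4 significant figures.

⟨V⟩ = ∫ V(x)·|φ|² dx / ∫|φ|² dx.
On 0 ≤ x ≤ L (j ≠ l): ∫sin²(jπx/L) dx = L/2, ∫sin(jπx/L)·sin(lπx/L) dx = 0; diagonal moments ∫x·sin²(jπx/L) dx = L²/4, ∫x²·sin²(jπx/L) dx = L³·(1/6 − 1/(4j²π²)); cross terms ∫x·sin(jπx/L)·sin(lπx/L) dx = 0 for j + l even and −4jlL²/(π²(j² − l²)²) for j + l odd, ∫x²·sin(jπx/L)·sin(lπx/L) dx = (−1)^(j+l)·4jlL³/(π²(j² − l²)²); higher powers the same way via product-to-sum and parts.
State is unnormalized: ∫|φ|² dx = 6.6505, and ∫φ*·V(x)·φ dx = 11.968, so ⟨V⟩ = 11.968 / 6.6505.
⟨V⟩ = 1.7996.

1.800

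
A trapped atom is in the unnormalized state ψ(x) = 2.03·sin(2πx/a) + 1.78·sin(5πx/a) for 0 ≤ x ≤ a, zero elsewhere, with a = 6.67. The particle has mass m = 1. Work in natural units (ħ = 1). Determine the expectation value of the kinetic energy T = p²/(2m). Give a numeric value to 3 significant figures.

T = −(ħ²/2m) d²/dx², so ⟨T⟩ = −(ħ²/2m) ∫ ψ*·ψ'' dx / ∫|ψ|² dx; with m = 1.
d²/dx² sin(jπx/a) = −(jπ/a)²·sin(jπx/a); on 0 ≤ x ≤ a, ∫sin²(jπx/a) dx = a/2 and ∫sin(jπx/a)·sin(lπx/a) dx = 0 for j ≠ l, so only diagonal terms survive in ∫|ψ|² and ∫ψ·ψ″; ∫ψ·ψ′ dx = [ψ²/2] between the walls = 0.
State is unnormalized: ∫|ψ|² dx = 24.310, and ∫ψ*·(−ħ²/2m · ψ'') dx = 35.399, so ⟨T⟩ = 35.399 / 24.310.
⟨T⟩ = 1.4562.

1.46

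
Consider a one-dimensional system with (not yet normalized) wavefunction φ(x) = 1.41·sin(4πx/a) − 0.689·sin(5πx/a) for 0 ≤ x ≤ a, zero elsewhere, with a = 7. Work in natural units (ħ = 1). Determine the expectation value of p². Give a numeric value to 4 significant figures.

p² φ = −ħ² d²φ/dx²; ⟨p²⟩ = −ħ² ∫ φ*·φ'' dx / ∫|φ|² dx.
d²/dx² sin(jπx/a) = −(jπ/a)²·sin(jπx/a); on 0 ≤ x ≤ a, ∫sin²(jπx/a) dx = a/2 and ∫sin(jπx/a)·sin(lπx/a) dx = 0 for j ≠ l, so only diagonal terms survive in ∫|φ|² and ∫φ·φ″; ∫φ·φ′ dx = [φ²/2] between the walls = 0.
State is unnormalized: ∫|φ|² dx = 8.6199, and ∫φ*·(−ħ² φ'') dx = 30.791, so ⟨p²⟩ = 30.791 / 8.6199.
⟨p²⟩ = 3.5722.

3.572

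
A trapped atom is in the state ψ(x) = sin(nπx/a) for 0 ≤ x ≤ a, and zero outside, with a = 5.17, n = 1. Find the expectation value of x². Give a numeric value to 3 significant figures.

7.56

⟨x²⟩ = ∫ x²·|ψ|² dx / ∫|ψ|² dx (integrals over the domain).
With sin²θ = (1 − cos2θ)/2 on 0 ≤ x ≤ a: ∫sin²(nπx/a) dx = a/2, ∫x·sin²(nπx/a) dx = a²/4, ∫x²·sin²(nπx/a) dx = a³·(1/6 − 1/(4n²π²)); higher powers xᵏ the same way, integrating xᵏ·cos(2nπx/a) by parts.
State is unnormalized: ∫|ψ|² dx = 2.5850, and ∫ψ*·x²·ψ dx = 19.531, so ⟨x²⟩ = 19.531 / 2.5850.
⟨x²⟩ = 7.5555.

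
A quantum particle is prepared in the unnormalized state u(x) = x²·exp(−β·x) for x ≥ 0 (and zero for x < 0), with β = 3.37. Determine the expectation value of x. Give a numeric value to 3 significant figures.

0.742

⟨x⟩ = ∫ x·|u|² dx / ∫|u|² dx (integrals over the domain).
Every integrand reduces to terms xʲ·e^(−2βx) on [0, ∞); use ∫₀^∞ xʲ·e^(−2βx) dx = j!/(2β)^(j+1).
State is unnormalized: ∫|u|² dx = 0.0017255, and ∫u*·x·u dx = 0.0012800, so ⟨x⟩ = 0.0012800 / 0.0017255.
⟨x⟩ = 0.74184.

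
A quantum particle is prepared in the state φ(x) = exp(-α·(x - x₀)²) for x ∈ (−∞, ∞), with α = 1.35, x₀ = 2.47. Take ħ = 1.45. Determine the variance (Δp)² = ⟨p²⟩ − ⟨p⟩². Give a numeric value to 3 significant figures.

2.84

Compute ⟨p⟩ and ⟨p²⟩ separately; (Δp)² = ⟨p²⟩ − ⟨p⟩².
Gaussian moments (u = x − x₀): ∫u^(2j)·e^(−2αu²) du = (2j−1)!!/(4α)^j · √(π/(2α)), odd powers integrate to 0; here √(π/(2α)) = 1.0787. Derivatives: d/dx e^(−αu²) = −2αu·e^(−αu²), d²/dx² e^(−αu²) = (4α²u² − 2α)·e^(−αu²).
Normalization: ∫|φ|² dx = 1.0787.
⟨p⟩ = 0.0000 and ⟨p²⟩ = 2.8384.
(Δp)² = 2.8384 − (0.0000)² = 2.8384.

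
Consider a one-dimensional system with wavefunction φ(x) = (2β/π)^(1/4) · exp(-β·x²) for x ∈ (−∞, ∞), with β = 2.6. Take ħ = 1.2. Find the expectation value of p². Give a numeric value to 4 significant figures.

3.744

p² φ = −ħ² d²φ/dx²; ⟨p²⟩ = −ħ² ∫ φ*·φ'' dx.
Gaussian moments: ∫x^(2j)·e^(−2βx²) dx = (2j−1)!!/(4β)^j · √(π/(2β)), odd powers integrate to 0; here √(π/(2β)) = 0.77727. Derivatives: d/dx e^(−βx²) = −2βx·e^(−βx²), d²/dx² e^(−βx²) = (4β²x² − 2β)·e^(−βx²).
⟨p²⟩ = 3.7440.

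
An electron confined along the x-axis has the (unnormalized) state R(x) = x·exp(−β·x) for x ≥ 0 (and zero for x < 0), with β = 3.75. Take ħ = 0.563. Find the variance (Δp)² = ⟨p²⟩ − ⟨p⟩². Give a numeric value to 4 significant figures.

Compute ⟨p⟩ and ⟨p²⟩ separately; (Δp)² = ⟨p²⟩ − ⟨p⟩².
Differentiate x·exp(−β·x) with the product rule; every integrand then reduces to terms xʲ·e^(−2βx) on [0, ∞), with ∫₀^∞ xʲ·e^(−2βx) dx = j!/(2β)^(j+1).
Normalization: ∫|R|² dx = 0.0047407.
⟨p⟩ = 0.0000 and ⟨p²⟩ = 4.4574.
(Δp)² = 4.4574 − (0.0000)² = 4.4574.

4.457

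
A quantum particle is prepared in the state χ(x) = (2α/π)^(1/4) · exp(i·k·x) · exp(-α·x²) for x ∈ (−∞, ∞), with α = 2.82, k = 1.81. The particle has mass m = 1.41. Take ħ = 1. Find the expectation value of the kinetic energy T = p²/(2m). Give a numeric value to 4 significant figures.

2.162

T = −(ħ²/2m) d²/dx², so ⟨T⟩ = −(ħ²/2m) ∫ χ*·χ'' dx; with m = 1.41.
Gaussian moments: ∫x^(2j)·e^(−2αx²) dx = (2j−1)!!/(4α)^j · √(π/(2α)), odd powers integrate to 0; here √(π/(2α)) = 0.74634. Derivatives: χ′ = (ik − 2αx)·χ, χ″ = ((ik − 2αx)² − 2α)·χ; the odd-in-x pieces drop out.
⟨T⟩ = 2.1617.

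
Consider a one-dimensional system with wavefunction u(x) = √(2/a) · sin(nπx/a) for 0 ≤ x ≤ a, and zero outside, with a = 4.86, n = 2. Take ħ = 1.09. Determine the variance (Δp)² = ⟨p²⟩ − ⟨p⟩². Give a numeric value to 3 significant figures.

Compute ⟨p⟩ and ⟨p²⟩ separately; (Δp)² = ⟨p²⟩ − ⟨p⟩².
d/dx sin(nπx/a) = (nπ/a)·cos(nπx/a) and d²/dx² sin(nπx/a) = −(nπ/a)²·sin(nπx/a); on 0 ≤ x ≤ a, ∫sin²(nπx/a) dx = a/2 and ∫sin(nπx/a)·cos(nπx/a) dx = 0.
⟨p⟩ = 0.0000 and ⟨p²⟩ = 1.9858.
(Δp)² = 1.9858 − (0.0000)² = 1.9858.

1.99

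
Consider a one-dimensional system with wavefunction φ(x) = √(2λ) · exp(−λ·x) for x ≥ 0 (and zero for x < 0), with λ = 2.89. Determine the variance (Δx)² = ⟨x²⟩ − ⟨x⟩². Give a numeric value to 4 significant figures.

Compute ⟨x⟩ and ⟨x²⟩ separately, then (Δx)² = ⟨x²⟩ − ⟨x⟩².
Every integrand reduces to terms xʲ·e^(−2λx) on [0, ∞); use ∫₀^∞ xʲ·e^(−2λx) dx = j!/(2λ)^(j+1).
⟨x⟩ = 0.17301 and ⟨x²⟩ = 0.059865.
(Δx)² = 0.059865 − (0.17301)² = 0.029933.

0.02993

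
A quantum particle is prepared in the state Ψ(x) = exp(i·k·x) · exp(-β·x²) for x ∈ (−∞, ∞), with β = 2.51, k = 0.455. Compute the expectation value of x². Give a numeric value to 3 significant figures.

0.0996

⟨x²⟩ = ∫ x²·|Ψ|² dx / ∫|Ψ|² dx (integrals over the domain).
Gaussian moments: ∫x^(2j)·e^(−2βx²) dx = (2j−1)!!/(4β)^j · √(π/(2β)), odd powers integrate to 0; here √(π/(2β)) = 0.79108.
State is unnormalized: ∫|Ψ|² dx = 0.79108, and ∫Ψ*·x²·Ψ dx = 0.078793, so ⟨x²⟩ = 0.078793 / 0.79108.
⟨x²⟩ = 0.099602.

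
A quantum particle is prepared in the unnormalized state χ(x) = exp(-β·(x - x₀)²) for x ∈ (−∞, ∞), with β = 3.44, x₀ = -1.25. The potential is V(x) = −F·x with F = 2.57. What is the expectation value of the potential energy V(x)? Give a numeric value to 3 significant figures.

⟨V⟩ = ∫ V(x)·|χ|² dx / ∫|χ|² dx.
Gaussian moments (u = x − x₀): ∫u^(2j)·e^(−2βu²) du = (2j−1)!!/(4β)^j · √(π/(2β)), odd powers integrate to 0; here √(π/(2β)) = 0.67574.
State is unnormalized: ∫|χ|² dx = 0.67574, and ∫χ*·V(x)·χ dx = 2.1708, so ⟨V⟩ = 2.1708 / 0.67574.
⟨V⟩ = 3.2125.

3.21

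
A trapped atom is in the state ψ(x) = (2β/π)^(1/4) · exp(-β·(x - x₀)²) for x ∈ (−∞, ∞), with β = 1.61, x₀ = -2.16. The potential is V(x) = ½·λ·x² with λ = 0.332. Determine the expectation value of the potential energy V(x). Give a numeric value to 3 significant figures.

⟨V⟩ = ∫ V(x)·|ψ|² dx.
Gaussian moments (u = x − x₀): ∫u^(2j)·e^(−2βu²) du = (2j−1)!!/(4β)^j · √(π/(2β)), odd powers integrate to 0; here √(π/(2β)) = 0.98775.
⟨V⟩ = 0.80027.

0.800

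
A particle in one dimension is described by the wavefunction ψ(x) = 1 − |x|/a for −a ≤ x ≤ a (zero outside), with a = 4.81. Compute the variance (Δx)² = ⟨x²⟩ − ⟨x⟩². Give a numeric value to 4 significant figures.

Compute ⟨x⟩ and ⟨x²⟩ separately, then (Δx)² = ⟨x²⟩ − ⟨x⟩².
ψ is even, so ∫ over [−a, a] = 2∫₀ᵃ with ψ = 1 − x/a there: ∫₀ᵃ (1 − x/a)² dx = a/3, ∫₀ᵃ x²(1 − x/a)² dx = a³/30, ∫₀ᵃ x⁴(1 − x/a)² dx = a⁵/105.
Normalization: ∫|ψ|² dx = 3.2067.
⟨x⟩ = 0.0000 and ⟨x²⟩ = 2.3136.
(Δx)² = 2.3136 − (0.0000)² = 2.3136.

2.314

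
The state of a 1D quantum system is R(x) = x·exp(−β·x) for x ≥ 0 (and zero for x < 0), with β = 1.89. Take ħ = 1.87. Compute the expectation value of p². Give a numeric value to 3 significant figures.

p² R = −ħ² d²R/dx²; ⟨p²⟩ = −ħ² ∫ R*·R'' dx / ∫|R|² dx.
Differentiate x·exp(−β·x) with the product rule; every integrand then reduces to terms xʲ·e^(−2βx) on [0, ∞), with ∫₀^∞ xʲ·e^(−2βx) dx = j!/(2β)^(j+1).
State is unnormalized: ∫|R|² dx = 0.037030, and ∫R*·(−ħ² R'') dx = 0.46255, so ⟨p²⟩ = 0.46255 / 0.037030.
⟨p²⟩ = 12.491.

12.5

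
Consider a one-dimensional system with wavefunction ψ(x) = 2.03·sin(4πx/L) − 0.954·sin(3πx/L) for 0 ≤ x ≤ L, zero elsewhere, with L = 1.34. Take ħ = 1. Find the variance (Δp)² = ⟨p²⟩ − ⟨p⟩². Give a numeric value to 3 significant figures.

81.0

Compute ⟨p⟩ and ⟨p²⟩ separately; (Δp)² = ⟨p²⟩ − ⟨p⟩².
d²/dx² sin(jπx/L) = −(jπ/L)²·sin(jπx/L); on 0 ≤ x ≤ L, ∫sin²(jπx/L) dx = L/2 and ∫sin(jπx/L)·sin(lπx/L) dx = 0 for j ≠ l, so only diagonal terms survive in ∫|ψ|² and ∫ψ·ψ″; ∫ψ·ψ′ dx = [ψ²/2] between the walls = 0.
Normalization: ∫|ψ|² dx = 3.3708.
⟨p⟩ = 0.0000 and ⟨p²⟩ = 80.984.
(Δp)² = 80.984 − (0.0000)² = 80.984.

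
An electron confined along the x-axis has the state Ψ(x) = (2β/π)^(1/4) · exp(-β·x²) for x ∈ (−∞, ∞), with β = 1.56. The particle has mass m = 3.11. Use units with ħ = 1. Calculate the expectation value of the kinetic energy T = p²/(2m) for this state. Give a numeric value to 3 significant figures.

T = −(ħ²/2m) d²/dx², so ⟨T⟩ = −(ħ²/2m) ∫ Ψ*·Ψ'' dx; with m = 3.11.
Gaussian moments: ∫x^(2j)·e^(−2βx²) dx = (2j−1)!!/(4β)^j · √(π/(2β)), odd powers integrate to 0; here √(π/(2β)) = 1.0035. Derivatives: d/dx e^(−βx²) = −2βx·e^(−βx²), d²/dx² e^(−βx²) = (4β²x² − 2β)·e^(−βx²).
⟨T⟩ = 0.25080.

0.251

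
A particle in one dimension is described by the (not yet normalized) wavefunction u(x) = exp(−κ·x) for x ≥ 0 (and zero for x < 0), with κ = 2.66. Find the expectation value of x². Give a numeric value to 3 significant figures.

⟨x²⟩ = ∫ x²·|u|² dx / ∫|u|² dx (integrals over the domain).
Every integrand reduces to terms xʲ·e^(−2κx) on [0, ∞); use ∫₀^∞ xʲ·e^(−2κx) dx = j!/(2κ)^(j+1).
State is unnormalized: ∫|u|² dx = 0.18797, and ∫u*·x²·u dx = 0.013283, so ⟨x²⟩ = 0.013283 / 0.18797.
⟨x²⟩ = 0.070665.

0.0707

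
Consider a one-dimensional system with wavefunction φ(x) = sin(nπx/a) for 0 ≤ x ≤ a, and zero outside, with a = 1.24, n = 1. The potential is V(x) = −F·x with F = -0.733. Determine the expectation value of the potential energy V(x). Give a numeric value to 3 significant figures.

0.454

⟨V⟩ = ∫ V(x)·|φ|² dx / ∫|φ|² dx.
With sin²θ = (1 − cos2θ)/2 on 0 ≤ x ≤ a: ∫sin²(nπx/a) dx = a/2, ∫x·sin²(nπx/a) dx = a²/4, ∫x²·sin²(nπx/a) dx = a³·(1/6 − 1/(4n²π²)); higher powers xᵏ the same way, integrating xᵏ·cos(2nπx/a) by parts.
State is unnormalized: ∫|φ|² dx = 0.62000, and ∫φ*·V(x)·φ dx = 0.28177, so ⟨V⟩ = 0.28177 / 0.62000.
⟨V⟩ = 0.45446.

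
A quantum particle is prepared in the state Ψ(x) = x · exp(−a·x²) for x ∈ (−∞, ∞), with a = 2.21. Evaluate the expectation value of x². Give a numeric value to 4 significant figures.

0.3394

⟨x²⟩ = ∫ x²·|Ψ|² dx / ∫|Ψ|² dx (integrals over the domain).
Expand each integrand as polynomial × e^(−2ax²) and use ∫x^(2j)·e^(−2ax²) dx = (2j−1)!!/(4a)^j · √(π/(2a)), odd powers → 0; here √(π/(2a)) = 0.84307.
State is unnormalized: ∫|Ψ|² dx = 0.095370, and ∫Ψ*·x²·Ψ dx = 0.032365, so ⟨x²⟩ = 0.032365 / 0.095370.
⟨x²⟩ = 0.33937.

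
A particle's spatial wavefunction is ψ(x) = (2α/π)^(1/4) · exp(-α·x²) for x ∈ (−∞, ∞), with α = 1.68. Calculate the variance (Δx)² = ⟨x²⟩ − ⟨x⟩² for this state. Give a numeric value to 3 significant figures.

Compute ⟨x⟩ and ⟨x²⟩ separately, then (Δx)² = ⟨x²⟩ − ⟨x⟩².
Gaussian moments: ∫x^(2j)·e^(−2αx²) dx = (2j−1)!!/(4α)^j · √(π/(2α)), odd powers integrate to 0; here √(π/(2α)) = 0.96695.
⟨x⟩ = 0.0000 and ⟨x²⟩ = 0.14881.
(Δx)² = 0.14881 − (0.0000)² = 0.14881.

0.149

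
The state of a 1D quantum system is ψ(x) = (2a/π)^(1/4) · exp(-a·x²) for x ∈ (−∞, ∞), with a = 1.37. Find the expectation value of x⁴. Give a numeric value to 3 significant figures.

0.0999

⟨x⁴⟩ = ∫ x⁴·|ψ|² dx (integrals over the domain).
Gaussian moments: ∫x^(2j)·e^(−2ax²) dx = (2j−1)!!/(4a)^j · √(π/(2a)), odd powers integrate to 0; here √(π/(2a)) = 1.0708.
⟨x⁴⟩ = 0.099899.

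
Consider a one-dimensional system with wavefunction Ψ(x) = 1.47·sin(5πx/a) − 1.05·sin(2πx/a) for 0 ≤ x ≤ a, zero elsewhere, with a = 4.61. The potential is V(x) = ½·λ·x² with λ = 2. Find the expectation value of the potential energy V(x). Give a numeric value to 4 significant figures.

7.334

⟨V⟩ = ∫ V(x)·|Ψ|² dx / ∫|Ψ|² dx.
On 0 ≤ x ≤ a (j ≠ l): ∫sin²(jπx/a) dx = a/2, ∫sin(jπx/a)·sin(lπx/a) dx = 0; diagonal moments ∫x·sin²(jπx/a) dx = a²/4, ∫x²·sin²(jπx/a) dx = a³·(1/6 − 1/(4j²π²)); cross terms ∫x·sin(jπx/a)·sin(lπx/a) dx = 0 for j + l even and −4jla²/(π²(j² − l²)²) for j + l odd, ∫x²·sin(jπx/a)·sin(lπx/a) dx = (−1)^(j+l)·4jla³/(π²(j² − l²)²); higher powers the same way via product-to-sum and parts.
State is unnormalized: ∫|Ψ|² dx = 7.5221, and ∫Ψ*·V(x)·Ψ dx = 55.168, so ⟨V⟩ = 55.168 / 7.5221.
⟨V⟩ = 7.3341.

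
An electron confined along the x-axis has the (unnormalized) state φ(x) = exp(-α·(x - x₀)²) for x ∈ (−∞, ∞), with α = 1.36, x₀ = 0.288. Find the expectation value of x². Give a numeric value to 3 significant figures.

⟨x²⟩ = ∫ x²·|φ|² dx / ∫|φ|² dx (integrals over the domain).
Gaussian moments (u = x − x₀): ∫u^(2j)·e^(−2αu²) du = (2j−1)!!/(4α)^j · √(π/(2α)), odd powers integrate to 0; here √(π/(2α)) = 1.0747.
State is unnormalized: ∫|φ|² dx = 1.0747, and ∫φ*·x²·φ dx = 0.28670, so ⟨x²⟩ = 0.28670 / 1.0747.
⟨x²⟩ = 0.26677.

0.267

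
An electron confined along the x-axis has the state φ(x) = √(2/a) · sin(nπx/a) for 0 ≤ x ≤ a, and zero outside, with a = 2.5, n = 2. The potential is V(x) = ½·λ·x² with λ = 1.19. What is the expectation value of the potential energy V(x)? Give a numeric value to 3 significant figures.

1.19

⟨V⟩ = ∫ V(x)·|φ|² dx.
With sin²θ = (1 − cos2θ)/2 on 0 ≤ x ≤ a: ∫sin²(nπx/a) dx = a/2, ∫x·sin²(nπx/a) dx = a²/4, ∫x²·sin²(nπx/a) dx = a³·(1/6 − 1/(4n²π²)); higher powers xᵏ the same way, integrating xᵏ·cos(2nπx/a) by parts.
⟨V⟩ = 1.1925.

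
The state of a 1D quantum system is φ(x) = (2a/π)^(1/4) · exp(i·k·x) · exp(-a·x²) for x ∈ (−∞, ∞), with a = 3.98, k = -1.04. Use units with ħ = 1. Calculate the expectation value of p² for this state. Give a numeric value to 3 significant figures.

p² φ = −ħ² d²φ/dx²; ⟨p²⟩ = −ħ² ∫ φ*·φ'' dx.
Gaussian moments: ∫x^(2j)·e^(−2ax²) dx = (2j−1)!!/(4a)^j · √(π/(2a)), odd powers integrate to 0; here √(π/(2a)) = 0.62823. Derivatives: φ′ = (ik − 2ax)·φ, φ″ = ((ik − 2ax)² − 2a)·φ; the odd-in-x pieces drop out.
⟨p²⟩ = 5.0616.

5.06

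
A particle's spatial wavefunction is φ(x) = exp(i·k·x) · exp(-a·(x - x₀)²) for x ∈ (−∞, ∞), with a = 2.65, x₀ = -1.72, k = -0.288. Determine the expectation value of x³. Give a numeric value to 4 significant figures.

⟨x³⟩ = ∫ x³·|φ|² dx / ∫|φ|² dx (integrals over the domain).
Gaussian moments (u = x − x₀): ∫u^(2j)·e^(−2au²) du = (2j−1)!!/(4a)^j · √(π/(2a)), odd powers integrate to 0; here √(π/(2a)) = 0.76990.
State is unnormalized: ∫|φ|² dx = 0.76990, and ∫φ*·x³·φ dx = -4.2924, so ⟨x³⟩ = -4.2924 / 0.76990.
⟨x³⟩ = -5.5752.

-5.575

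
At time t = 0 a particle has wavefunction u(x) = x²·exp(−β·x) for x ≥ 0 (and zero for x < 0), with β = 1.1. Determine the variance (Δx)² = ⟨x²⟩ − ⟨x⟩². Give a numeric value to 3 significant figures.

Compute ⟨x⟩ and ⟨x²⟩ separately, then (Δx)² = ⟨x²⟩ − ⟨x⟩².
Every integrand reduces to terms xʲ·e^(−2βx) on [0, ∞); use ∫₀^∞ xʲ·e^(−2βx) dx = j!/(2β)^(j+1).
Normalization: ∫|u|² dx = 0.46569.
⟨x⟩ = 2.2727 and ⟨x²⟩ = 6.1983.
(Δx)² = 6.1983 − (2.2727)² = 1.0331.

1.03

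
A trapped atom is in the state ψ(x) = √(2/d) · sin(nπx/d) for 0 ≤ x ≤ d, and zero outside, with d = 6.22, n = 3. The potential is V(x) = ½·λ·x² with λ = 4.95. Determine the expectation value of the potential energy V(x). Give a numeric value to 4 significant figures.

31.38

⟨V⟩ = ∫ V(x)·|ψ|² dx.
With sin²θ = (1 − cos2θ)/2 on 0 ≤ x ≤ d: ∫sin²(nπx/d) dx = d/2, ∫x·sin²(nπx/d) dx = d²/4, ∫x²·sin²(nπx/d) dx = d³·(1/6 − 1/(4n²π²)); higher powers xᵏ the same way, integrating xᵏ·cos(2nπx/d) by parts.
⟨V⟩ = 31.379.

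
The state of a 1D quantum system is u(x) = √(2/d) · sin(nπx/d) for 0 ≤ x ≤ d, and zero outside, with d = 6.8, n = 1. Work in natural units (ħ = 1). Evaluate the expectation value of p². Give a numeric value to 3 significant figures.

p² u = −ħ² d²u/dx²; ⟨p²⟩ = −ħ² ∫ u*·u'' dx.
d/dx sin(nπx/d) = (nπ/d)·cos(nπx/d) and d²/dx² sin(nπx/d) = −(nπ/d)²·sin(nπx/d); on 0 ≤ x ≤ d, ∫sin²(nπx/d) dx = d/2 and ∫sin(nπx/d)·cos(nπx/d) dx = 0.
⟨p²⟩ = 0.21344.

0.213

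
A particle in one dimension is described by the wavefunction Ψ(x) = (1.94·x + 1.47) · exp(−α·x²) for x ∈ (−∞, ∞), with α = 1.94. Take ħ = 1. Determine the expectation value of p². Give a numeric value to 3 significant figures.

2.65

p² Ψ = −ħ² d²Ψ/dx²; ⟨p²⟩ = −ħ² ∫ Ψ*·Ψ'' dx / ∫|Ψ|² dx.
Expand each integrand as polynomial × e^(−2αx²) and use ∫x^(2j)·e^(−2αx²) dx = (2j−1)!!/(4α)^j · √(π/(2α)), odd powers → 0; here √(π/(2α)) = 0.89983. Differentiate with the product rule, d/dx e^(−αx²) = −2αx·e^(−αx²).
State is unnormalized: ∫|Ψ|² dx = 2.3809, and ∫Ψ*·(−ħ² Ψ'') dx = 6.3121, so ⟨p²⟩ = 6.3121 / 2.3809.
⟨p²⟩ = 2.6512.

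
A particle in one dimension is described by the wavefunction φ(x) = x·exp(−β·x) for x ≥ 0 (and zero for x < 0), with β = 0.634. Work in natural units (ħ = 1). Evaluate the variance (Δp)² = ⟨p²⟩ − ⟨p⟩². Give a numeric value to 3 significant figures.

Compute ⟨p⟩ and ⟨p²⟩ separately; (Δp)² = ⟨p²⟩ − ⟨p⟩².
Differentiate x·exp(−β·x) with the product rule; every integrand then reduces to terms xʲ·e^(−2βx) on [0, ∞), with ∫₀^∞ xʲ·e^(−2βx) dx = j!/(2β)^(j+1).
Normalization: ∫|φ|² dx = 0.98101.
⟨p⟩ = 0.0000 and ⟨p²⟩ = 0.40196.
(Δp)² = 0.40196 − (0.0000)² = 0.40196.

0.402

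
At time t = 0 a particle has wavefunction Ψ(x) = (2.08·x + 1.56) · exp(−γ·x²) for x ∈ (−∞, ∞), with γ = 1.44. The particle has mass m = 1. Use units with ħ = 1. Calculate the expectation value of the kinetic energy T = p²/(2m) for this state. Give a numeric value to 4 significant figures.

T = −(ħ²/2m) d²/dx², so ⟨T⟩ = −(ħ²/2m) ∫ Ψ*·Ψ'' dx / ∫|Ψ|² dx; with m = 1.
Expand each integrand as polynomial × e^(−2γx²) and use ∫x^(2j)·e^(−2γx²) dx = (2j−1)!!/(4γ)^j · √(π/(2γ)), odd powers → 0; here √(π/(2γ)) = 1.0444. Differentiate with the product rule, d/dx e^(−γx²) = −2γx·e^(−γx²).
State is unnormalized: ∫|Ψ|² dx = 3.3262, and ∫Ψ*·(−ħ²/2m · Ψ'') dx = 3.5245, so ⟨T⟩ = 3.5245 / 3.3262.
⟨T⟩ = 1.0596.

1.060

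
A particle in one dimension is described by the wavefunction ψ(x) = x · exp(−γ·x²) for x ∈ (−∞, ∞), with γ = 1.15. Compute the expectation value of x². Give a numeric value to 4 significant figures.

0.6522

⟨x²⟩ = ∫ x²·|ψ|² dx / ∫|ψ|² dx (integrals over the domain).
Expand each integrand as polynomial × e^(−2γx²) and use ∫x^(2j)·e^(−2γx²) dx = (2j−1)!!/(4γ)^j · √(π/(2γ)), odd powers → 0; here √(π/(2γ)) = 1.1687.
State is unnormalized: ∫|ψ|² dx = 0.25407, and ∫ψ*·x²·ψ dx = 0.16570, so ⟨x²⟩ = 0.16570 / 0.25407.
⟨x²⟩ = 0.65217.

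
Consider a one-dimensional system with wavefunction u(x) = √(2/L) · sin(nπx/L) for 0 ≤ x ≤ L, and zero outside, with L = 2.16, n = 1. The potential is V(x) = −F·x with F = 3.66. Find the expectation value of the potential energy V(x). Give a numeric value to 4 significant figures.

⟨V⟩ = ∫ V(x)·|u|² dx.
With sin²θ = (1 − cos2θ)/2 on 0 ≤ x ≤ L: ∫sin²(nπx/L) dx = L/2, ∫x·sin²(nπx/L) dx = L²/4, ∫x²·sin²(nπx/L) dx = L³·(1/6 − 1/(4n²π²)); higher powers xᵏ the same way, integrating xᵏ·cos(2nπx/L) by parts.
⟨V⟩ = -3.9528.

-3.953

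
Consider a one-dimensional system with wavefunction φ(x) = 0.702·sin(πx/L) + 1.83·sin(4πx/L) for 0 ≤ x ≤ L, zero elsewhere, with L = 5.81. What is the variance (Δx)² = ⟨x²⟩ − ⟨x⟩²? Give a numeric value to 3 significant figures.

Compute ⟨x⟩ and ⟨x²⟩ separately, then (Δx)² = ⟨x²⟩ − ⟨x⟩².
On 0 ≤ x ≤ L (j ≠ l): ∫sin²(jπx/L) dx = L/2, ∫sin(jπx/L)·sin(lπx/L) dx = 0; diagonal moments ∫x·sin²(jπx/L) dx = L²/4, ∫x²·sin²(jπx/L) dx = L³·(1/6 − 1/(4j²π²)); cross terms ∫x·sin(jπx/L)·sin(lπx/L) dx = 0 for j + l even and −4jlL²/(π²(j² − l²)²) for j + l odd, ∫x²·sin(jπx/L)·sin(lπx/L) dx = (−1)^(j+l)·4jlL³/(π²(j² − l²)²); higher powers the same way via product-to-sum and parts.
Normalization: ∫|φ|² dx = 11.160.
⟨x⟩ = 2.8490 and ⟨x²⟩ = 10.614.
(Δx)² = 10.614 − (2.8490)² = 2.4973.

2.50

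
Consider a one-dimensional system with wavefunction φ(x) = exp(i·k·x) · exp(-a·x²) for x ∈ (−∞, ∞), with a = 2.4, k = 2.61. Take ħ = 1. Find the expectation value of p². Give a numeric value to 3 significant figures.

9.21

p² φ = −ħ² d²φ/dx²; ⟨p²⟩ = −ħ² ∫ φ*·φ'' dx / ∫|φ|² dx.
Gaussian moments: ∫x^(2j)·e^(−2ax²) dx = (2j−1)!!/(4a)^j · √(π/(2a)), odd powers integrate to 0; here √(π/(2a)) = 0.80901. Derivatives: φ′ = (ik − 2ax)·φ, φ″ = ((ik − 2ax)² − 2a)·φ; the odd-in-x pieces drop out.
State is unnormalized: ∫|φ|² dx = 0.80901, and ∫φ*·(−ħ² φ'') dx = 7.4527, so ⟨p²⟩ = 7.4527 / 0.80901.
⟨p²⟩ = 9.2121.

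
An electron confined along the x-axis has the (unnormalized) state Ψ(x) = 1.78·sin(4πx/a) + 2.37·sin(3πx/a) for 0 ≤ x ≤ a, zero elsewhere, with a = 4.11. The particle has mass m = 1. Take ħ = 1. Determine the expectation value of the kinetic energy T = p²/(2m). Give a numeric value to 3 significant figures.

3.37

T = −(ħ²/2m) d²/dx², so ⟨T⟩ = −(ħ²/2m) ∫ Ψ*·Ψ'' dx / ∫|Ψ|² dx; with m = 1.
d²/dx² sin(jπx/a) = −(jπ/a)²·sin(jπx/a); on 0 ≤ x ≤ a, ∫sin²(jπx/a) dx = a/2 and ∫sin(jπx/a)·sin(lπx/a) dx = 0 for j ≠ l, so only diagonal terms survive in ∫|Ψ|² and ∫Ψ·Ψ″; ∫Ψ·Ψ′ dx = [Ψ²/2] between the walls = 0.
State is unnormalized: ∫|Ψ|² dx = 18.054, and ∫Ψ*·(−ħ²/2m · Ψ'') dx = 60.782, so ⟨T⟩ = 60.782 / 18.054.
⟨T⟩ = 3.3667.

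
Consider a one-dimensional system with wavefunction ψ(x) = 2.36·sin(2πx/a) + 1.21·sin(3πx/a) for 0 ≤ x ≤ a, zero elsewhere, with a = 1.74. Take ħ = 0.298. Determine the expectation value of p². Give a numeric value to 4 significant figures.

1.459

p² ψ = −ħ² d²ψ/dx²; ⟨p²⟩ = −ħ² ∫ ψ*·ψ'' dx / ∫|ψ|² dx.
d²/dx² sin(jπx/a) = −(jπ/a)²·sin(jπx/a); on 0 ≤ x ≤ a, ∫sin²(jπx/a) dx = a/2 and ∫sin(jπx/a)·sin(lπx/a) dx = 0 for j ≠ l, so only diagonal terms survive in ∫|ψ|² and ∫ψ·ψ″; ∫ψ·ψ′ dx = [ψ²/2] between the walls = 0.
State is unnormalized: ∫|ψ|² dx = 6.1193, and ∫ψ*·(−ħ² ψ'') dx = 8.9296, so ⟨p²⟩ = 8.9296 / 6.1193.
⟨p²⟩ = 1.4593.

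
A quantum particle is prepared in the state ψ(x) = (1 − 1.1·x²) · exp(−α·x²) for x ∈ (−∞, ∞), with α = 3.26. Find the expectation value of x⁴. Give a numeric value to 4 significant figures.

0.008391

⟨x⁴⟩ = ∫ x⁴·|ψ|² dx / ∫|ψ|² dx (integrals over the domain).
Expand each integrand as polynomial × e^(−2αx²) and use ∫x^(2j)·e^(−2αx²) dx = (2j−1)!!/(4α)^j · √(π/(2α)), odd powers → 0; here √(π/(2α)) = 0.69415.
State is unnormalized: ∫|ψ|² dx = 0.59185, and ∫ψ*·x⁴·ψ dx = 0.0049660, so ⟨x⁴⟩ = 0.0049660 / 0.59185.
⟨x⁴⟩ = 0.0083906.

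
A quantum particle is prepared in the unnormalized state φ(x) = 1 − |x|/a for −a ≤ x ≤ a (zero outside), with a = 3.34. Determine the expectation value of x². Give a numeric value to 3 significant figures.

⟨x²⟩ = ∫ x²·|φ|² dx / ∫|φ|² dx (integrals over the domain).
φ is even, so ∫ over [−a, a] = 2∫₀ᵃ with φ = 1 − x/a there: ∫₀ᵃ (1 − x/a)² dx = a/3, ∫₀ᵃ x²(1 − x/a)² dx = a³/30, ∫₀ᵃ x⁴(1 − x/a)² dx = a⁵/105.
State is unnormalized: ∫|φ|² dx = 2.2267, and ∫φ*·x²·φ dx = 2.4840, so ⟨x²⟩ = 2.4840 / 2.2267.
⟨x²⟩ = 1.1156.

1.12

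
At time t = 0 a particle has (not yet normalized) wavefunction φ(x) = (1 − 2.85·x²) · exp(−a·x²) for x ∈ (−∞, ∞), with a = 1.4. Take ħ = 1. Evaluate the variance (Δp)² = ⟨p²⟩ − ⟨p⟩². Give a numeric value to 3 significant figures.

7.06

Compute ⟨p⟩ and ⟨p²⟩ separately; (Δp)² = ⟨p²⟩ − ⟨p⟩².
Expand each integrand as polynomial × e^(−2ax²) and use ∫x^(2j)·e^(−2ax²) dx = (2j−1)!!/(4a)^j · √(π/(2a)), odd powers → 0; here √(π/(2a)) = 1.0592. Differentiate with the product rule, d/dx e^(−ax²) = −2ax·e^(−ax²).
Normalization: ∫|φ|² dx = 0.80414.
⟨p⟩ = 0.0000 and ⟨p²⟩ = 7.0647.
(Δp)² = 7.0647 − (0.0000)² = 7.0647.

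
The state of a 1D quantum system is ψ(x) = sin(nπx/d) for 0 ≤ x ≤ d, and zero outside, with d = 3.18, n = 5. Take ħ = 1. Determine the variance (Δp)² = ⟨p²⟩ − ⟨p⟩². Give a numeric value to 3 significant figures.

24.4

Compute ⟨p⟩ and ⟨p²⟩ separately; (Δp)² = ⟨p²⟩ − ⟨p⟩².
d/dx sin(nπx/d) = (nπ/d)·cos(nπx/d) and d²/dx² sin(nπx/d) = −(nπ/d)²·sin(nπx/d); on 0 ≤ x ≤ d, ∫sin²(nπx/d) dx = d/2 and ∫sin(nπx/d)·cos(nπx/d) dx = 0.
Normalization: ∫|ψ|² dx = 1.5900.
⟨p⟩ = 0.0000 and ⟨p²⟩ = 24.400.
(Δp)² = 24.400 − (0.0000)² = 24.400.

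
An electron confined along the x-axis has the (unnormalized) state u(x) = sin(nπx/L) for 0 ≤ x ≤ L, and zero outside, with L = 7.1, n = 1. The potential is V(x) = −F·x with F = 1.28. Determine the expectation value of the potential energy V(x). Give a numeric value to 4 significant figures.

-4.544

⟨V⟩ = ∫ V(x)·|u|² dx / ∫|u|² dx.
With sin²θ = (1 − cos2θ)/2 on 0 ≤ x ≤ L: ∫sin²(nπx/L) dx = L/2, ∫x·sin²(nπx/L) dx = L²/4, ∫x²·sin²(nπx/L) dx = L³·(1/6 − 1/(4n²π²)); higher powers xᵏ the same way, integrating xᵏ·cos(2nπx/L) by parts.
State is unnormalized: ∫|u|² dx = 3.5500, and ∫u*·V(x)·u dx = -16.131, so ⟨V⟩ = -16.131 / 3.5500.
⟨V⟩ = -4.5440.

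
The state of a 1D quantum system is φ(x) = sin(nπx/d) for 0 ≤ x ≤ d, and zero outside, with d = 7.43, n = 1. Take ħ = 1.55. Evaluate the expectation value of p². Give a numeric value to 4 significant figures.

p² φ = −ħ² d²φ/dx²; ⟨p²⟩ = −ħ² ∫ φ*·φ'' dx / ∫|φ|² dx.
d/dx sin(nπx/d) = (nπ/d)·cos(nπx/d) and d²/dx² sin(nπx/d) = −(nπ/d)²·sin(nπx/d); on 0 ≤ x ≤ d, ∫sin²(nπx/d) dx = d/2 and ∫sin(nπx/d)·cos(nπx/d) dx = 0.
State is unnormalized: ∫|φ|² dx = 3.7150, and ∫φ*·(−ħ² φ'') dx = 1.5957, so ⟨p²⟩ = 1.5957 / 3.7150.
⟨p²⟩ = 0.42952.

0.4295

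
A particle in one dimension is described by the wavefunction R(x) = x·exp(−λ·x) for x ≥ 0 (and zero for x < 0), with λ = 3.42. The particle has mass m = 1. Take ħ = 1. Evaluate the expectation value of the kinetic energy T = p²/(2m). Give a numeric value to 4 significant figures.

T = −(ħ²/2m) d²/dx², so ⟨T⟩ = −(ħ²/2m) ∫ R*·R'' dx / ∫|R|² dx; with m = 1.
Differentiate x·exp(−λ·x) with the product rule; every integrand then reduces to terms xʲ·e^(−2λx) on [0, ∞), with ∫₀^∞ xʲ·e^(−2λx) dx = j!/(2λ)^(j+1).
State is unnormalized: ∫|R|² dx = 0.0062497, and ∫R*·(−ħ²/2m · R'') dx = 0.036550, so ⟨T⟩ = 0.036550 / 0.0062497.
⟨T⟩ = 5.8482.

5.848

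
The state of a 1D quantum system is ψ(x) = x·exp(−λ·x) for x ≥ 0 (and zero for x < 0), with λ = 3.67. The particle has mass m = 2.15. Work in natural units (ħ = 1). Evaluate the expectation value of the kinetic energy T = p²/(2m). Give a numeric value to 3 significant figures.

3.13

T = −(ħ²/2m) d²/dx², so ⟨T⟩ = −(ħ²/2m) ∫ ψ*·ψ'' dx / ∫|ψ|² dx; with m = 2.15.
Differentiate x·exp(−λ·x) with the product rule; every integrand then reduces to terms xʲ·e^(−2λx) on [0, ∞), with ∫₀^∞ xʲ·e^(−2λx) dx = j!/(2λ)^(j+1).
State is unnormalized: ∫|ψ|² dx = 0.0050576, and ∫ψ*·(−ħ²/2m · ψ'') dx = 0.015842, so ⟨T⟩ = 0.015842 / 0.0050576.
⟨T⟩ = 3.1323.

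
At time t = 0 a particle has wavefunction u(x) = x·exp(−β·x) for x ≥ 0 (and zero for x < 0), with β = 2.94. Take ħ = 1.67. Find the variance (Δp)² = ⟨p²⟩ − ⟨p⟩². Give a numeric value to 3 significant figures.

24.1

Compute ⟨p⟩ and ⟨p²⟩ separately; (Δp)² = ⟨p²⟩ − ⟨p⟩².
Differentiate x·exp(−β·x) with the product rule; every integrand then reduces to terms xʲ·e^(−2βx) on [0, ∞), with ∫₀^∞ xʲ·e^(−2βx) dx = j!/(2β)^(j+1).
Normalization: ∫|u|² dx = 0.0098378.
⟨p⟩ = 0.0000 and ⟨p²⟩ = 24.106.
(Δp)² = 24.106 − (0.0000)² = 24.106.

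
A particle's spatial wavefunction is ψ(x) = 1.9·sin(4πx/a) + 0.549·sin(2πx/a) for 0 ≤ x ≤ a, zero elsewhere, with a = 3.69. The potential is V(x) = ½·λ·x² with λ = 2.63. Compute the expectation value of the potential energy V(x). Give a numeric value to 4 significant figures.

6.329

⟨V⟩ = ∫ V(x)·|ψ|² dx / ∫|ψ|² dx.
On 0 ≤ x ≤ a (j ≠ l): ∫sin²(jπx/a) dx = a/2, ∫sin(jπx/a)·sin(lπx/a) dx = 0; diagonal moments ∫x·sin²(jπx/a) dx = a²/4, ∫x²·sin²(jπx/a) dx = a³·(1/6 − 1/(4j²π²)); cross terms ∫x·sin(jπx/a)·sin(lπx/a) dx = 0 for j + l even and −4jla²/(π²(j² − l²)²) for j + l odd, ∫x²·sin(jπx/a)·sin(lπx/a) dx = (−1)^(j+l)·4jla³/(π²(j² − l²)²); higher powers the same way via product-to-sum and parts.
State is unnormalized: ∫|ψ|² dx = 7.2165, and ∫ψ*·V(x)·ψ dx = 45.671, so ⟨V⟩ = 45.671 / 7.2165.
⟨V⟩ = 6.3286.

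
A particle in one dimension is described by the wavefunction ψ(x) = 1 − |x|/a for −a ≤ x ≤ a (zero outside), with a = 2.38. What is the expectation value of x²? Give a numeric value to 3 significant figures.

⟨x²⟩ = ∫ x²·|ψ|² dx / ∫|ψ|² dx (integrals over the domain).
ψ is even, so ∫ over [−a, a] = 2∫₀ᵃ with ψ = 1 − x/a there: ∫₀ᵃ (1 − x/a)² dx = a/3, ∫₀ᵃ x²(1 − x/a)² dx = a³/30, ∫₀ᵃ x⁴(1 − x/a)² dx = a⁵/105.
State is unnormalized: ∫|ψ|² dx = 1.5867, and ∫ψ*·x²·ψ dx = 0.89875, so ⟨x²⟩ = 0.89875 / 1.5867.
⟨x²⟩ = 0.56644.

0.566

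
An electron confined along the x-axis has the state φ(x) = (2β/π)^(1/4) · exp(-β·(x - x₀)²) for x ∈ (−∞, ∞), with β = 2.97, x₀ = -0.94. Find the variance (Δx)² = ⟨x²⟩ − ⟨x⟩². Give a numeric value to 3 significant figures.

0.0842

Compute ⟨x⟩ and ⟨x²⟩ separately, then (Δx)² = ⟨x²⟩ − ⟨x⟩².
Gaussian moments (u = x − x₀): ∫u^(2j)·e^(−2βu²) du = (2j−1)!!/(4β)^j · √(π/(2β)), odd powers integrate to 0; here √(π/(2β)) = 0.72725.
⟨x⟩ = -0.94000 and ⟨x²⟩ = 0.96778.
(Δx)² = 0.96778 − (-0.94000)² = 0.084175.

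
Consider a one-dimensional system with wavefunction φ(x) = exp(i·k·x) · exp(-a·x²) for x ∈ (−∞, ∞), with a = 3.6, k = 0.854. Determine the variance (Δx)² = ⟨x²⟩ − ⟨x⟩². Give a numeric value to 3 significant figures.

0.0694

Compute ⟨x⟩ and ⟨x²⟩ separately, then (Δx)² = ⟨x²⟩ − ⟨x⟩².
Gaussian moments: ∫x^(2j)·e^(−2ax²) dx = (2j−1)!!/(4a)^j · √(π/(2a)), odd powers integrate to 0; here √(π/(2a)) = 0.66055.
Normalization: ∫|φ|² dx = 0.66055.
⟨x⟩ = 0.0000 and ⟨x²⟩ = 0.069444.
(Δx)² = 0.069444 − (0.0000)² = 0.069444.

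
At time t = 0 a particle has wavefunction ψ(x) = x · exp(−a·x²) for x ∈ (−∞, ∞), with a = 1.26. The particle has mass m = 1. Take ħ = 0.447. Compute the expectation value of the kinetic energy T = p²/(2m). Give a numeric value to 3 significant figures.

0.378

T = −(ħ²/2m) d²/dx², so ⟨T⟩ = −(ħ²/2m) ∫ ψ*·ψ'' dx / ∫|ψ|² dx; with m = 1.
Expand each integrand as polynomial × e^(−2ax²) and use ∫x^(2j)·e^(−2ax²) dx = (2j−1)!!/(4a)^j · √(π/(2a)), odd powers → 0; here √(π/(2a)) = 1.1165. Differentiate with the product rule, d/dx e^(−ax²) = −2ax·e^(−ax²).
State is unnormalized: ∫|ψ|² dx = 0.22154, and ∫ψ*·(−ħ²/2m · ψ'') dx = 0.083661, so ⟨T⟩ = 0.083661 / 0.22154.
⟨T⟩ = 0.37764.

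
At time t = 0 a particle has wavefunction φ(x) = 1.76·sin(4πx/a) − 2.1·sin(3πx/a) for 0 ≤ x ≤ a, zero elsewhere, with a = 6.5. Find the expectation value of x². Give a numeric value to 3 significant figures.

⟨x²⟩ = ∫ x²·|φ|² dx / ∫|φ|² dx (integrals over the domain).
On 0 ≤ x ≤ a (j ≠ l): ∫sin²(jπx/a) dx = a/2, ∫sin(jπx/a)·sin(lπx/a) dx = 0; diagonal moments ∫x·sin²(jπx/a) dx = a²/4, ∫x²·sin²(jπx/a) dx = a³·(1/6 − 1/(4j²π²)); cross terms ∫x·sin(jπx/a)·sin(lπx/a) dx = 0 for j + l even and −4jla²/(π²(j² − l²)²) for j + l odd, ∫x²·sin(jπx/a)·sin(lπx/a) dx = (−1)^(j+l)·4jla³/(π²(j² − l²)²); higher powers the same way via product-to-sum and parts.
State is unnormalized: ∫|φ|² dx = 24.400, and ∫φ*·x²·φ dx = 540.36, so ⟨x²⟩ = 540.36 / 24.400.
⟨x²⟩ = 22.146.

22.1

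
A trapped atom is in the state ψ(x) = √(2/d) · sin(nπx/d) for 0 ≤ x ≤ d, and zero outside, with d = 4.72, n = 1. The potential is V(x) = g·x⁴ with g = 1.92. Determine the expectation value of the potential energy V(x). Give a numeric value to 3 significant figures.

109.

⟨V⟩ = ∫ V(x)·|ψ|² dx.
With sin²θ = (1 − cos2θ)/2 on 0 ≤ x ≤ d: ∫sin²(nπx/d) dx = d/2, ∫x·sin²(nπx/d) dx = d²/4, ∫x²·sin²(nπx/d) dx = d³·(1/6 − 1/(4n²π²)); higher powers xᵏ the same way, integrating xᵏ·cos(2nπx/d) by parts.
⟨V⟩ = 108.71.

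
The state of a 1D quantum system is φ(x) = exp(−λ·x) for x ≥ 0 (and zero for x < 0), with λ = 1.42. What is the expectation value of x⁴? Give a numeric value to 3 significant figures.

0.369

⟨x⁴⟩ = ∫ x⁴·|φ|² dx / ∫|φ|² dx (integrals over the domain).
Every integrand reduces to terms xʲ·e^(−2λx) on [0, ∞); use ∫₀^∞ xʲ·e^(−2λx) dx = j!/(2λ)^(j+1).
State is unnormalized: ∫|φ|² dx = 0.35211, and ∫φ*·x⁴·φ dx = 0.12990, so ⟨x⁴⟩ = 0.12990 / 0.35211.
⟨x⁴⟩ = 0.36892.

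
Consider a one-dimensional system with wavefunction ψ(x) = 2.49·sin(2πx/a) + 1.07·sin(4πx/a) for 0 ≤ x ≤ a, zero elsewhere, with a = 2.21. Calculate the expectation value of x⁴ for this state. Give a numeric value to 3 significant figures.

⟨x⁴⟩ = ∫ x⁴·|ψ|² dx / ∫|ψ|² dx (integrals over the domain).
On 0 ≤ x ≤ a (j ≠ l): ∫sin²(jπx/a) dx = a/2, ∫sin(jπx/a)·sin(lπx/a) dx = 0; diagonal moments ∫x·sin²(jπx/a) dx = a²/4, ∫x²·sin²(jπx/a) dx = a³·(1/6 − 1/(4j²π²)); cross terms ∫x·sin(jπx/a)·sin(lπx/a) dx = 0 for j + l even and −4jla²/(π²(j² − l²)²) for j + l odd, ∫x²·sin(jπx/a)·sin(lπx/a) dx = (−1)^(j+l)·4jla³/(π²(j² − l²)²); higher powers the same way via product-to-sum and parts.
State is unnormalized: ∫|ψ|² dx = 8.1162, and ∫ψ*·x⁴·ψ dx = 45.064, so ⟨x⁴⟩ = 45.064 / 8.1162.
⟨x⁴⟩ = 5.5523.

5.55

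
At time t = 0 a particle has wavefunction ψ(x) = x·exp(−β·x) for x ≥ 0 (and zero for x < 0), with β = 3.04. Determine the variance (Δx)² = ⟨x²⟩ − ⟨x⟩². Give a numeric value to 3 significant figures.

Compute ⟨x⟩ and ⟨x²⟩ separately, then (Δx)² = ⟨x²⟩ − ⟨x⟩².
Every integrand reduces to terms xʲ·e^(−2βx) on [0, ∞); use ∫₀^∞ xʲ·e^(−2βx) dx = j!/(2β)^(j+1).
Normalization: ∫|ψ|² dx = 0.0088986.
⟨x⟩ = 0.49342 and ⟨x²⟩ = 0.32462.
(Δx)² = 0.32462 − (0.49342)² = 0.081155.

0.0812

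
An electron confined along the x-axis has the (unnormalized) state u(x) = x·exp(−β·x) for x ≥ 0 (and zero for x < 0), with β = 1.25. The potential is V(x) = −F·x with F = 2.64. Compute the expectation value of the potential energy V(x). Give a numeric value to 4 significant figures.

-3.168

⟨V⟩ = ∫ V(x)·|u|² dx / ∫|u|² dx.
Every integrand reduces to terms xʲ·e^(−2βx) on [0, ∞); use ∫₀^∞ xʲ·e^(−2βx) dx = j!/(2β)^(j+1).
State is unnormalized: ∫|u|² dx = 0.12800, and ∫u*·V(x)·u dx = -0.40550, so ⟨V⟩ = -0.40550 / 0.12800.
⟨V⟩ = -3.1680.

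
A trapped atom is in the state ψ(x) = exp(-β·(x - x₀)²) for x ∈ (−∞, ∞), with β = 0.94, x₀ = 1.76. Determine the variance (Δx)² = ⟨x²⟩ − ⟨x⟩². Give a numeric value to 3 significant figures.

Compute ⟨x⟩ and ⟨x²⟩ separately, then (Δx)² = ⟨x²⟩ − ⟨x⟩².
Gaussian moments (u = x − x₀): ∫u^(2j)·e^(−2βu²) du = (2j−1)!!/(4β)^j · √(π/(2β)), odd powers integrate to 0; here √(π/(2β)) = 1.2927.
Normalization: ∫|ψ|² dx = 1.2927.
⟨x⟩ = 1.7600 and ⟨x²⟩ = 3.3636.
(Δx)² = 3.3636 − (1.7600)² = 0.26596.

0.266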